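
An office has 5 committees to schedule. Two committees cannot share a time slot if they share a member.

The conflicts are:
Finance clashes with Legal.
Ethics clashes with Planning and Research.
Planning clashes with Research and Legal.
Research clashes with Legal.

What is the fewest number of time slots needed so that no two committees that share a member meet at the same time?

Planning, Research, Legal are mutually in conflict, so at least 3 time slots are needed.
Using 3 time slots: Finance=1, Ethics=2, Planning=1, Research=3, Legal=2. No two conflicting committees share a time slot.

3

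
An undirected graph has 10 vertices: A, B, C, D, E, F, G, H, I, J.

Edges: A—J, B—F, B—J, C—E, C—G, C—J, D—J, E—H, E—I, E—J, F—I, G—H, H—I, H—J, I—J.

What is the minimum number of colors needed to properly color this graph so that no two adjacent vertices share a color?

4

E, H, I, J are mutually adjacent (a clique of size 4), so at least 4 colors are needed.
4 colors suffice: color red → {F, G, J}; color blue → {A, B, C, D, I}; color green → {E}; color yellow → {H}. Every edge joins two different colors.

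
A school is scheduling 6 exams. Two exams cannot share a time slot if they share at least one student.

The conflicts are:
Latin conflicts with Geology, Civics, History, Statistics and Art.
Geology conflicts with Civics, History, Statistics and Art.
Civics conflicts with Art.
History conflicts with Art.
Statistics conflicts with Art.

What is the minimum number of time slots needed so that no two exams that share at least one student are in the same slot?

4

Latin, Geology, Statistics, Art pairwise conflict, so at least 4 time slots are needed.
4 time slots suffice: time slot 1 → {Art}; time slot 2 → {Latin}; time slot 3 → {Geology}; time slot 4 → {Civics, History, Statistics}. No two conflicting exams share a time slot.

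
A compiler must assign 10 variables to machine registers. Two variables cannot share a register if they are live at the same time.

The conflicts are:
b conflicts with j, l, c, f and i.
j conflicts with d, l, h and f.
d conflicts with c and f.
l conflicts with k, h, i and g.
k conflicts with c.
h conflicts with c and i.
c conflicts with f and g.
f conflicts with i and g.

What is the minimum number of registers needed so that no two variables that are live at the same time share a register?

3

b, f, i all conflict with each other, so at least 3 registers are needed.
3 registers suffice: b=3, j=2, d=3, l=1, k=3, h=3, c=2, f=1, i=2, g=3. Each listed conflict is separated.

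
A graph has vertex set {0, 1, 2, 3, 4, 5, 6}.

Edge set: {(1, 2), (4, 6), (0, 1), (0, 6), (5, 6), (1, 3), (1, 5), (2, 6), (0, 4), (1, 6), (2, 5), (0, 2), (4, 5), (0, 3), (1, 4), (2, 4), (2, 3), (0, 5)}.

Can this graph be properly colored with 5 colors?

0, 1, 2, 4, 5, 6 are pairwise adjacent (a clique of size 6), so at least 6 colors are needed.
So 5 colors are not enough.

No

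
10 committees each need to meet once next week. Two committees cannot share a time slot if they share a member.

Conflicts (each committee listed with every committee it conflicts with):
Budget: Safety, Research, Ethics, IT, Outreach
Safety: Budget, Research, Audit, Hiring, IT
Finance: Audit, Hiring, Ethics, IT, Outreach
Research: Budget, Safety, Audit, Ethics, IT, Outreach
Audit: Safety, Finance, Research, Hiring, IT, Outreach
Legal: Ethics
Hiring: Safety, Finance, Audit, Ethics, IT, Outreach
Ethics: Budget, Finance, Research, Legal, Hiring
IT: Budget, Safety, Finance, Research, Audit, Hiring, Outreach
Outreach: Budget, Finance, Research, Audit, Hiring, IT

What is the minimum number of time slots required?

5

Finance, Audit, Hiring, IT, Outreach all conflict with each other, so at least 5 time slots are needed.
5 time slots suffice: time slot 1 → {Ethics, IT}; time slot 2 → {Research, Legal, Hiring}; time slot 3 → {Budget, Audit}; time slot 4 → {Safety, Outreach}; time slot 5 → {Finance}. No two conflicting committees share a time slot.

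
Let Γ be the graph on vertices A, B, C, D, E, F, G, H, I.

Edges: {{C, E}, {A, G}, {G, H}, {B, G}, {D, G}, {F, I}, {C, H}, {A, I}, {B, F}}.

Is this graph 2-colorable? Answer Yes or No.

The cycle A-G-B-F-I-A has odd length 5, so it cannot be 2-colored; at least 3 colors are needed.
So 2 colors are not enough.

No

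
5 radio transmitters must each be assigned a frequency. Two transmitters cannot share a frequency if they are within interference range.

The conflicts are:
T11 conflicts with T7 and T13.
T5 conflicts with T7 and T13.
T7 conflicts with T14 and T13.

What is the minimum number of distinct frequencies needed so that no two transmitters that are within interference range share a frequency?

T5, T7, T13 are mutually in conflict, so at least 3 frequencies are needed.
A valid assignment using 3 frequencies: T11=3, T5=3, T7=1, T14=2, T13=2. Every pair that conflicts lands in different frequencies.

3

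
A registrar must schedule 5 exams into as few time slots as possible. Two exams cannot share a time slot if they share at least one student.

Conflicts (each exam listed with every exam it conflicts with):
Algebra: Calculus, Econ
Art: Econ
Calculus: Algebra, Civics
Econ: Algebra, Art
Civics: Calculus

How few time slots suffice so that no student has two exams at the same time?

2

Algebra and Calculus conflict, so at least 2 time slots are needed.
2 time slots suffice: time slot 1 → {Algebra, Art, Civics}; time slot 2 → {Calculus, Econ}. Every pair that conflicts lands in different time slots.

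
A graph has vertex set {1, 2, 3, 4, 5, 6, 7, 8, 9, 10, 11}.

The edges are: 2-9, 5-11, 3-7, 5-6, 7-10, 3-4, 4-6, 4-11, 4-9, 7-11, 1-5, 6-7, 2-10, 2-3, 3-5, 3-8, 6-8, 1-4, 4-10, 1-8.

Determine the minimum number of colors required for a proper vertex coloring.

2

2 and 10 are adjacent, so at least 2 colors are needed.
A valid assignment using 2 colors: 1=blue, 2=red, 3=blue, 4=red, 5=red, 6=blue, 7=red, 8=red, 9=blue, 10=blue, 11=blue. No two adjacent vertices share a color.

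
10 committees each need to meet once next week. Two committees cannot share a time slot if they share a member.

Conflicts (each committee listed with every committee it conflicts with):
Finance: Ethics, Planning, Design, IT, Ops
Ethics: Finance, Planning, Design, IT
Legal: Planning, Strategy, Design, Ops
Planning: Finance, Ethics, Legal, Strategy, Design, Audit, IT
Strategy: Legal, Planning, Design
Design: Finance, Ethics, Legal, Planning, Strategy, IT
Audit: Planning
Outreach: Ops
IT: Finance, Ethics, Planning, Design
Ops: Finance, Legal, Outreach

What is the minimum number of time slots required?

Finance, Ethics, Planning, Design, IT pairwise conflict, so at least 5 time slots are needed.
Using 5 time slots: Finance=3, Ethics=5, Legal=3, Planning=1, Strategy=4, Design=2, Audit=2, Outreach=2, IT=4, Ops=1. Each listed conflict is separated.

5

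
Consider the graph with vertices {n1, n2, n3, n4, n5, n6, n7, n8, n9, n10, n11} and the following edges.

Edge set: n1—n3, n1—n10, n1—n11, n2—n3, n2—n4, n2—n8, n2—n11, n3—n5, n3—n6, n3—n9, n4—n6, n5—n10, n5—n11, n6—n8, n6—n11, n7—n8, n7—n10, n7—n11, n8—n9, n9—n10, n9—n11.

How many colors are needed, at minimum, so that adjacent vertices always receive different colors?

2

n5 and n10 are adjacent, so at least 2 colors are needed.
2 colors suffice: color red → {n3, n4, n8, n10, n11}; color blue → {n1, n2, n5, n6, n7, n9}. No two adjacent vertices share a color.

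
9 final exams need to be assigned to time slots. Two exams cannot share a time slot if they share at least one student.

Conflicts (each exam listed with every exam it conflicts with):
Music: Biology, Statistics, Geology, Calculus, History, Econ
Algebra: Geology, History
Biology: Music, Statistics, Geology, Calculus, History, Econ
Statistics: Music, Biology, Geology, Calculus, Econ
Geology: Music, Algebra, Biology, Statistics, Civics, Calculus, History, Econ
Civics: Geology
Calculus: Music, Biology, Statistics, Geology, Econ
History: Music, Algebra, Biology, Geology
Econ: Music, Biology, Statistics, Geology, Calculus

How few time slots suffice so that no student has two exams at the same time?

6

Music, Biology, Statistics, Geology, Calculus, Econ are mutually in conflict, so at least 6 time slots are needed.
6 time slots suffice: time slot 1 → {Geology}; time slot 2 → {Algebra, Biology, Civics}; time slot 3 → {Music}; time slot 4 → {History, Econ}; time slot 5 → {Statistics}; time slot 6 → {Calculus}. No two conflicting exams share a time slot.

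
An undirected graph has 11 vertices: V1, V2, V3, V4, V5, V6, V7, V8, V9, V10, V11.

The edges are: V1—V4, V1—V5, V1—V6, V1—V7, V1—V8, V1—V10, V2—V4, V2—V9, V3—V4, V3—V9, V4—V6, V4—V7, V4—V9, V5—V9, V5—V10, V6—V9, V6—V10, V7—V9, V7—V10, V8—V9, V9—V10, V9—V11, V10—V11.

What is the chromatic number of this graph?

3

V4, V7, V9 are mutually adjacent, so at least 3 colors are needed.
3 colors suffice: V1=1, V2=3, V3=3, V4=2, V5=3, V6=3, V7=3, V8=2, V9=1, V10=2, V11=3. Every edge joins two different colors.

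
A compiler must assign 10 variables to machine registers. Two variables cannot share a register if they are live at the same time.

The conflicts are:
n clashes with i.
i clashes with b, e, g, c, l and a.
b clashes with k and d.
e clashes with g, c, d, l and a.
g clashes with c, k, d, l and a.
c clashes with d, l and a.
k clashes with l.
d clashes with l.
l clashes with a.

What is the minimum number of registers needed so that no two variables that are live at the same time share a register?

i, e, g, c, l, a all conflict with each other, so at least 6 registers are needed.
Using 6 registers: n=1, i=2, b=1, e=5, g=3, c=4, k=2, d=2, l=1, a=6. Each listed conflict is separated.

6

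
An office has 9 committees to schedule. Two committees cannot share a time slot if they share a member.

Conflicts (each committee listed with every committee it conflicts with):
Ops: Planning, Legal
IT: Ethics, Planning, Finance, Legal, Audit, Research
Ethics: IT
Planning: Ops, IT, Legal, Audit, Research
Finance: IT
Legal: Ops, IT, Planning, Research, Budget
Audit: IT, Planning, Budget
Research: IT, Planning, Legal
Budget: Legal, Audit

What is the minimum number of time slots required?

4

IT, Planning, Legal, Research are mutually in conflict, so at least 4 time slots are needed.
4 time slots suffice: Ops=1, IT=1, Ethics=2, Planning=2, Finance=2, Legal=3, Audit=3, Research=4, Budget=1. Each listed conflict is separated.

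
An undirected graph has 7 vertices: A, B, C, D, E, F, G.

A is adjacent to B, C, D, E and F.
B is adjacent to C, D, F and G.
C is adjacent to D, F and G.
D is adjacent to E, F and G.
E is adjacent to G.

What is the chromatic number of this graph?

A, B, C, D, F are pairwise adjacent (a clique of size 5), so at least 5 colors are needed.
A valid assignment using 5 colors: A=blue, B=yellow, C=green, D=red, E=green, F=purple, G=blue. No two adjacent vertices share a color.

5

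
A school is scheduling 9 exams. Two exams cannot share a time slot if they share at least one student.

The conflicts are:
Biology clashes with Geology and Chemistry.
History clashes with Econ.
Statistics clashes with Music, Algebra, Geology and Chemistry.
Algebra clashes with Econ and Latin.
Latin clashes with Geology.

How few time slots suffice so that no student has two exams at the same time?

2

History and Econ conflict, so at least 2 time slots are needed.
Using 2 time slots: Biology=1, History=2, Statistics=1, Music=2, Algebra=2, Econ=1, Latin=1, Geology=2, Chemistry=2. Each listed conflict is separated.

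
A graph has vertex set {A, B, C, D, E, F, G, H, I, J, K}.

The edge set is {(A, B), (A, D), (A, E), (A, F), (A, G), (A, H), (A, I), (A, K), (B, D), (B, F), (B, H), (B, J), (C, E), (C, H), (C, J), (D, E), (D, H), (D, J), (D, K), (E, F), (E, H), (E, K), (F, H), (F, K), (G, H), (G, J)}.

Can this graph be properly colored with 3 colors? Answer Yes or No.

A, B, D, H are mutually adjacent (a clique of size 4), so at least 4 colors are needed.
So 3 colors are not enough.

No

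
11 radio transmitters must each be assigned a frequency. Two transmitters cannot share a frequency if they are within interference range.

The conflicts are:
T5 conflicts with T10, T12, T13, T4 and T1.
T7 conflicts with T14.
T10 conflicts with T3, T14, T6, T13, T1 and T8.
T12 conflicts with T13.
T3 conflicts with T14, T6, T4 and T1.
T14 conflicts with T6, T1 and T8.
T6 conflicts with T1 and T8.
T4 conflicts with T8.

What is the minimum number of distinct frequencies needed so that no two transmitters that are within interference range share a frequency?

T10, T3, T14, T6, T1 all conflict with each other, so at least 5 frequencies are needed.
Using 5 frequencies: T5=2, T7=1, T10=1, T12=1, T3=3, T14=2, T6=4, T13=3, T4=1, T1=5, T8=3. Every pair that conflicts lands in different frequencies.

5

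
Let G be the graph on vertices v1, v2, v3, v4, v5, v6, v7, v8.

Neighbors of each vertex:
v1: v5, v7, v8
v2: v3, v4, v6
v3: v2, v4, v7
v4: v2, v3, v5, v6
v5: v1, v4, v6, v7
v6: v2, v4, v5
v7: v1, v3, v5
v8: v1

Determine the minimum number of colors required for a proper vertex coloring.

v1, v5, v7 form a triangle, so at least 3 colors are needed.
3 colors suffice: color 1 → {v4, v7, v8}; color 2 → {v2, v5}; color 3 → {v1, v3, v6}. Every edge joins two different colors.

3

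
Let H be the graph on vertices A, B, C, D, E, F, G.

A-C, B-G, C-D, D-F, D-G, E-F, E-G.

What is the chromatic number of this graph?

2

D and F are adjacent, so at least 2 colors are needed.
2 colors suffice: color 1 → {C, F, G}; color 2 → {A, B, D, E}. Every edge joins two different colors.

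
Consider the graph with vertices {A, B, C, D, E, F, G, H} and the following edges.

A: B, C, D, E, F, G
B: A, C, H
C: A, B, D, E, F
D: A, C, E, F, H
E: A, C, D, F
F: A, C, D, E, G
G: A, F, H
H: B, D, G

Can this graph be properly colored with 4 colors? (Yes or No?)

A, C, D, E, F form a clique, so at least 5 colors are needed.
So 4 colors are not enough.

No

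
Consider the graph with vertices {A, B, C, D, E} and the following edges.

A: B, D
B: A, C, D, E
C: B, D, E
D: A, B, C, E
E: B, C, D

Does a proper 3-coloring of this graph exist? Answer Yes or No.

B, C, D, E are mutually adjacent (a clique of size 4), so at least 4 colors are needed.
So 3 colors are not enough.

No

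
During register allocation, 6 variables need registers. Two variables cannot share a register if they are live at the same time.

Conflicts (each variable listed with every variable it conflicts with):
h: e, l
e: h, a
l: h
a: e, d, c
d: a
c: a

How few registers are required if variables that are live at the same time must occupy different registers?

2

a and d conflict, so at least 2 registers are needed.
2 registers suffice: register 1 → {h, a}; register 2 → {e, l, d, c}. Each listed conflict is separated.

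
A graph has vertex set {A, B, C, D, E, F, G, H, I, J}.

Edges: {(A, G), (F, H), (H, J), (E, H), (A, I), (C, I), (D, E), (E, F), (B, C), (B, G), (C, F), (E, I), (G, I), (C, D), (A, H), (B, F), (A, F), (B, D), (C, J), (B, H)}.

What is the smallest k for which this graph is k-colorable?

3

B, C, D are pairwise adjacent, so at least 3 colors are needed.
3 colors suffice: color 1 → {C, G, H}; color 2 → {D, F, I, J}; color 3 → {A, B, E}. Every edge joins two different colors.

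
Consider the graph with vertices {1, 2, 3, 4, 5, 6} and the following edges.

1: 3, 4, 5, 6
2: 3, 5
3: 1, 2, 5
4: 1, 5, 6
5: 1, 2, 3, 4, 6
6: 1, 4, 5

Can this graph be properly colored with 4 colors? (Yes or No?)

Yes

The chromatic number is 4. 1, 4, 5, 6 form a clique, so at least 4 colors are needed.
A valid assignment using 4 colors: 1=blue, 2=blue, 3=green, 4=green, 5=red, 6=yellow.
That is already a proper 4-coloring.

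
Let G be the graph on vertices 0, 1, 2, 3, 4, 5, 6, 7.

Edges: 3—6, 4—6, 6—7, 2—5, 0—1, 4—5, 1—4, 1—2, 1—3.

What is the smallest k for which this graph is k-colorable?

6 and 7 are adjacent, so at least 2 colors are needed.
2 colors suffice: color a → {1, 5, 6}; color b → {0, 2, 3, 4, 7}. Each edge has distinct colors on its endpoints.

2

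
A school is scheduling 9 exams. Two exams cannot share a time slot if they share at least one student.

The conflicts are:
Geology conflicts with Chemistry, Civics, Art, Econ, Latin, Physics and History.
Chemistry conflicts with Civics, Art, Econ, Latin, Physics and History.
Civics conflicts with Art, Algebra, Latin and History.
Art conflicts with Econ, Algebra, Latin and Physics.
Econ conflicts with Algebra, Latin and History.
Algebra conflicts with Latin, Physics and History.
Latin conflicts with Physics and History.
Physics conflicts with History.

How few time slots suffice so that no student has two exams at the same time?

5

Geology, Chemistry, Civics, Art, Latin pairwise conflict, so at least 5 time slots are needed.
5 time slots suffice: time slot 1 → {Latin}; time slot 2 → {Chemistry, Algebra}; time slot 3 → {Art, History}; time slot 4 → {Geology}; time slot 5 → {Civics, Econ, Physics}. Every pair that conflicts lands in different time slots.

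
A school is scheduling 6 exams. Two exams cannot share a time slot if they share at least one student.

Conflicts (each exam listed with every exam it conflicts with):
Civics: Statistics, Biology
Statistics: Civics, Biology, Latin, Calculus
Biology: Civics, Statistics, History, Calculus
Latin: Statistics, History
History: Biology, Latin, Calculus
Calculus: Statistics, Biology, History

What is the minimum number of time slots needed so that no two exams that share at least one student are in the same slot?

Statistics, Biology, Calculus are mutually in conflict, so at least 3 time slots are needed.
3 time slots suffice: time slot 1 → {Biology, Latin}; time slot 2 → {Statistics, History}; time slot 3 → {Civics, Calculus}. Every pair that conflicts lands in different time slots.

3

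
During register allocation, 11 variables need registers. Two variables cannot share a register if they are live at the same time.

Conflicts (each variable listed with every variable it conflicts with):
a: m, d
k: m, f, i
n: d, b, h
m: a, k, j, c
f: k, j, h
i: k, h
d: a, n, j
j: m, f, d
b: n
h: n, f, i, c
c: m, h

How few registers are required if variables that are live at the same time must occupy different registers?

The cycle n-d-j-f-h-n has odd length 5, so it cannot be 2-colored; at least 3 registers are needed.
3 registers suffice: register 1 → {m, d, b, h}; register 2 → {a, k, n, j, c}; register 3 → {f, i}. No two conflicting variables share a register.

3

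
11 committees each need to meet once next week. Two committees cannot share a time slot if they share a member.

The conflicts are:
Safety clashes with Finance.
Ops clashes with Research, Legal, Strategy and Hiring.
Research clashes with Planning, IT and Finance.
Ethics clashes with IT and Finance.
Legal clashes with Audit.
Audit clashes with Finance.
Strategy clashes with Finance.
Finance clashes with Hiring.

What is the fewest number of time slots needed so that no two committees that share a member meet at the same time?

The cycle Audit-Finance-Strategy-Ops-Legal-Audit has odd length 5, so it cannot be 2-colored; at least 3 time slots are needed.
3 time slots suffice: time slot 1 → {Ops, Planning, IT, Finance}; time slot 2 → {Safety, Research, Ethics, Legal, Strategy, Hiring}; time slot 3 → {Audit}. Every pair that conflicts lands in different time slots.

3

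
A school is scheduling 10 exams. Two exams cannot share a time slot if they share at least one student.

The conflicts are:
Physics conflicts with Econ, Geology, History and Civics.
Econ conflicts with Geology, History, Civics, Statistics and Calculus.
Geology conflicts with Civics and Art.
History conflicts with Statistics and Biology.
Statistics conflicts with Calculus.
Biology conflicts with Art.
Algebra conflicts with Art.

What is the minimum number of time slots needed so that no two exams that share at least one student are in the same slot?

4

Physics, Econ, Geology, Civics are mutually in conflict, so at least 4 time slots are needed.
4 time slots suffice: time slot 1 → {Econ, Art}; time slot 2 → {Physics, Statistics, Biology, Algebra}; time slot 3 → {Geology, History, Calculus}; time slot 4 → {Civics}. Every pair that conflicts lands in different time slots.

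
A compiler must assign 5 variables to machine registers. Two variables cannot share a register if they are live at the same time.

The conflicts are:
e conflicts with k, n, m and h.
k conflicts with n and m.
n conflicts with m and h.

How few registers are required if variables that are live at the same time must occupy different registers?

4

e, k, n, m all conflict with each other, so at least 4 registers are needed.
Using 4 registers: e=1, k=4, n=2, m=3, h=3. Each listed conflict is separated.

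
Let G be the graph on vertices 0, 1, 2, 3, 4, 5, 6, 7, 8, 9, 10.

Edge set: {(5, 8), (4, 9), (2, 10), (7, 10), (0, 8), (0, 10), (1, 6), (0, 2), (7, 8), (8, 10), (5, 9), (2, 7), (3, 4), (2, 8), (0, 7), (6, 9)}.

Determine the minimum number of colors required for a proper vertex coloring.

0, 2, 7, 8, 10 form a clique, so at least 5 colors are needed.
5 colors suffice: color a → {1, 3, 8, 9}; color b → {4, 5, 6, 7}; color c → {2}; color d → {10}; color e → {0}. Every edge joins two different colors.

5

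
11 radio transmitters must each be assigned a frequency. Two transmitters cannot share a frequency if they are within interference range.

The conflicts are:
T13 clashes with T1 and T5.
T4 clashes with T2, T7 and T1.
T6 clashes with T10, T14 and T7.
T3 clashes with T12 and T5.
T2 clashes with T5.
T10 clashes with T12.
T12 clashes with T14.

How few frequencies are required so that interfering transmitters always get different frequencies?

3

The cycle T13-T1-T4-T2-T5-T13 has odd length 5, so it cannot be 2-colored; at least 3 frequencies are needed.
3 frequencies suffice: frequency 1 → {T4, T6, T12, T5}; frequency 2 → {T3, T2, T10, T14, T7, T1}; frequency 3 → {T13}. Every pair that conflicts lands in different frequencies.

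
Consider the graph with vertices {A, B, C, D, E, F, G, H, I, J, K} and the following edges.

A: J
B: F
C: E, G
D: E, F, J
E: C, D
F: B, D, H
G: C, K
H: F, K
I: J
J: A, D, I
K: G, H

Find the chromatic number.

The cycle C-E-D-F-H-K-G-C has odd length 7, so it cannot be 2-colored; at least 3 colors are needed.
3 colors suffice: color 1 → {C, F, J, K}; color 2 → {A, B, D, G, H, I}; color 3 → {E}. Each edge has distinct colors on its endpoints.

3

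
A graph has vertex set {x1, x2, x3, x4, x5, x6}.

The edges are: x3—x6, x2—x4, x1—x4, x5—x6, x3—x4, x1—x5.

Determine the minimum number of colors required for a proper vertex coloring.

The cycle x6-x3-x4-x1-x5-x6 has odd length 5, so it cannot be 2-colored; at least 3 colors are needed.
A valid assignment using 3 colors: x1=B, x2=B, x3=B, x4=R, x5=G, x6=R. Each edge has distinct colors on its endpoints.

3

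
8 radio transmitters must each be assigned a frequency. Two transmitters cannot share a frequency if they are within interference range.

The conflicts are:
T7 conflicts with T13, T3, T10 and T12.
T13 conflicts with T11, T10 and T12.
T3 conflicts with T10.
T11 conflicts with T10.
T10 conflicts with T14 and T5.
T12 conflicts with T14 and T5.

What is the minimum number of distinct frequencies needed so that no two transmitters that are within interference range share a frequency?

3

T7, T13, T10 are mutually in conflict, so at least 3 frequencies are needed.
A valid assignment using 3 frequencies: T7=3, T13=2, T3=2, T11=3, T10=1, T12=1, T14=2, T5=2. Each listed conflict is separated.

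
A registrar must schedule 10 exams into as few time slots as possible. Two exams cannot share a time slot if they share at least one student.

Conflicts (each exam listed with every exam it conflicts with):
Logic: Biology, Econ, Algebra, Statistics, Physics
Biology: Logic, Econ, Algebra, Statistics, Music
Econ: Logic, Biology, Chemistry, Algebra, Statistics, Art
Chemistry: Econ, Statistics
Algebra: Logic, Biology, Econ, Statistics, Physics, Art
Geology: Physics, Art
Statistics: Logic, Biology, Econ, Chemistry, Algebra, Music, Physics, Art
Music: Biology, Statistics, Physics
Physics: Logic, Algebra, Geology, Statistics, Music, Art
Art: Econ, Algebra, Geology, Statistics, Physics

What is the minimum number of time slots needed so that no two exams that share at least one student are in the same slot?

5

Logic, Biology, Econ, Algebra, Statistics all conflict with each other, so at least 5 time slots are needed.
5 time slots suffice: time slot 1 → {Geology, Statistics}; time slot 2 → {Chemistry, Algebra, Music}; time slot 3 → {Econ, Physics}; time slot 4 → {Biology, Art}; time slot 5 → {Logic}. Every pair that conflicts lands in different time slots.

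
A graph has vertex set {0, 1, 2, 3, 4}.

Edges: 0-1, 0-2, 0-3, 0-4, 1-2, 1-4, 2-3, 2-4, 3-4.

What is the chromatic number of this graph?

0, 1, 2, 4 are mutually adjacent (a clique of size 4), so at least 4 colors are needed.
4 colors suffice: 0=c, 1=d, 2=a, 3=d, 4=b. Each edge has distinct colors on its endpoints.

4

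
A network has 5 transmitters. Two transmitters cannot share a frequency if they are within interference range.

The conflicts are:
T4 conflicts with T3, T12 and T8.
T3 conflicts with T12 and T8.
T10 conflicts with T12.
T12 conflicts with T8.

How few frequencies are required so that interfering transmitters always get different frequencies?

T4, T3, T12, T8 all conflict with each other, so at least 4 frequencies are needed.
A valid assignment using 4 frequencies: T4=3, T3=2, T10=2, T12=1, T8=4. No two conflicting transmitters share a frequency.

4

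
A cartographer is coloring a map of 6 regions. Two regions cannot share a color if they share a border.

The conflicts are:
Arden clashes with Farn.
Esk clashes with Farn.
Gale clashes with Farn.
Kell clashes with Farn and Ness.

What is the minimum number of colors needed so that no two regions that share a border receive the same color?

2

Gale and Farn conflict, so at least 2 colors are needed.
One proper 2-coloring: Arden=2, Esk=2, Gale=2, Kell=2, Farn=1, Ness=1. Every pair that conflicts lands in different colors.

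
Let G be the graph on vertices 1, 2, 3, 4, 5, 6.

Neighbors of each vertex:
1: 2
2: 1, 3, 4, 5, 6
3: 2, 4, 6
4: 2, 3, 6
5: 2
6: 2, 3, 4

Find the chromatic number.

4

2, 3, 4, 6 are pairwise adjacent (a clique of size 4), so at least 4 colors are needed.
4 colors suffice: 1=blue, 2=red, 3=green, 4=yellow, 5=blue, 6=blue. Each edge has distinct colors on its endpoints.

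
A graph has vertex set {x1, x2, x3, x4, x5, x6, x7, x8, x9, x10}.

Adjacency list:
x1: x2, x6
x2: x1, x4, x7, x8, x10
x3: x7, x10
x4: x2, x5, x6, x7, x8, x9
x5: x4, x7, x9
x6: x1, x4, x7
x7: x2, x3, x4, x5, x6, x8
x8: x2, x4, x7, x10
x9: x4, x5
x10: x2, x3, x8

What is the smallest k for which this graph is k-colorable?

4

x2, x4, x7, x8 form a clique, so at least 4 colors are needed.
4 colors suffice: color red → {x1, x7, x9, x10}; color blue → {x3, x4}; color green → {x2, x5, x6}; color yellow → {x8}. Every edge joins two different colors.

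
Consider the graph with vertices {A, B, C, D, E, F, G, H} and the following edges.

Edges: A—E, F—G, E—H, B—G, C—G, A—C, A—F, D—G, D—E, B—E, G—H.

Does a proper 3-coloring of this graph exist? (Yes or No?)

The chromatic number is 3. The cycle A-E-D-G-C-A has odd length 5, so it cannot be 2-colored; at least 3 colors are needed.
A valid assignment using 3 colors: A=2, B=2, C=3, D=2, E=1, F=3, G=1, H=2.
That is already a proper 3-coloring.

Yes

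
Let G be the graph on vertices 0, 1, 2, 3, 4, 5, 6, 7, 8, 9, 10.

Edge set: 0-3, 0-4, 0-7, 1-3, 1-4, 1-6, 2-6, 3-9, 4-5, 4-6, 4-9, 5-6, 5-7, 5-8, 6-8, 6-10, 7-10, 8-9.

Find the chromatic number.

4, 5, 6 form a triangle, so at least 3 colors are needed.
3 colors suffice: color red → {0, 6, 9}; color blue → {2, 3, 4, 7, 8}; color green → {1, 5, 10}. Every edge joins two different colors.

3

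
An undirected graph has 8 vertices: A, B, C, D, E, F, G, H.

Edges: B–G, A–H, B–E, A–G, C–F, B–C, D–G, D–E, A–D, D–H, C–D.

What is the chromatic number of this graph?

A, D, H form a triangle, so at least 3 colors are needed.
A valid assignment using 3 colors: A=2, B=1, C=2, D=1, E=2, F=1, G=3, H=3. Each edge has distinct colors on its endpoints.

3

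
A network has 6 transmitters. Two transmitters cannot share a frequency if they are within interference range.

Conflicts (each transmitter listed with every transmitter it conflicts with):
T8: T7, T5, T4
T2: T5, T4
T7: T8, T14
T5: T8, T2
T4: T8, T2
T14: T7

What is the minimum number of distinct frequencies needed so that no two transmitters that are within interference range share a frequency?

T8 and T7 conflict, so at least 2 frequencies are needed.
A valid assignment using 2 frequencies: T8=1, T2=1, T7=2, T5=2, T4=2, T14=1. Every pair that conflicts lands in different frequencies.

2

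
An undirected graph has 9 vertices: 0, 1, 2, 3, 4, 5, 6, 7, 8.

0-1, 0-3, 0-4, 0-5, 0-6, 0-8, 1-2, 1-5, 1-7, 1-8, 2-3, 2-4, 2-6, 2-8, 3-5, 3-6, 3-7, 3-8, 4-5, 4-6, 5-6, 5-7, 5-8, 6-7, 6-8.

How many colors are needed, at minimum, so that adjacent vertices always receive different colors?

0, 3, 5, 6, 8 are pairwise adjacent (a clique of size 5), so at least 5 colors are needed.
5 colors suffice: color red → {1, 6}; color blue → {2, 5}; color green → {4, 7, 8}; color yellow → {3}; color purple → {0}. Each edge has distinct colors on its endpoints.

5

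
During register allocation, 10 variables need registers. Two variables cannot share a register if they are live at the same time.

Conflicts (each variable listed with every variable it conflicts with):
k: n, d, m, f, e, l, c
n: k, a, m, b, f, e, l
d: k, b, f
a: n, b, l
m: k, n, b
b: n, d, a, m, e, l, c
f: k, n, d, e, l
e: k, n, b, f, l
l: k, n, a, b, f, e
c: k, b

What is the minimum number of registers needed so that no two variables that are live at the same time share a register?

5

k, n, f, e, l pairwise conflict, so at least 5 registers are needed.
Using 5 registers: k=2, n=1, d=1, a=4, m=3, b=2, f=4, e=5, l=3, c=1. Every pair that conflicts lands in different registers.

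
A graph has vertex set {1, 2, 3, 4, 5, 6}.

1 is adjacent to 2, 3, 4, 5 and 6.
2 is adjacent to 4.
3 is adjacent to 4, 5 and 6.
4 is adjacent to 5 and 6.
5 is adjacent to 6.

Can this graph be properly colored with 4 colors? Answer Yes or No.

1, 3, 4, 5, 6 are pairwise adjacent (a clique of size 5), so at least 5 colors are needed.
So 4 colors are not enough.

No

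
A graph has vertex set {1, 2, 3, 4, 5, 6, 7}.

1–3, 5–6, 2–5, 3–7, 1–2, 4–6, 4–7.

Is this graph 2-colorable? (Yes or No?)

No

The cycle 6-5-2-1-3-7-4-6 has odd length 7, so it cannot be 2-colored; at least 3 colors are needed.
So 2 colors are not enough.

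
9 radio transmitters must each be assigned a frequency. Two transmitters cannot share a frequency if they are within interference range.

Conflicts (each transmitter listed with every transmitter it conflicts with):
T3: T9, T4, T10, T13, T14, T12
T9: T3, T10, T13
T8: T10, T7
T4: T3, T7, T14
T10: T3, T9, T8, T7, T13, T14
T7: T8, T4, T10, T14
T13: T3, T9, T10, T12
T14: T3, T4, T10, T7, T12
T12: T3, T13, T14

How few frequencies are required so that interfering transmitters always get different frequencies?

4

T3, T9, T10, T13 all conflict with each other, so at least 4 frequencies are needed.
4 frequencies suffice: frequency 1 → {T4, T10, T12}; frequency 2 → {T3, T7}; frequency 3 → {T8, T13, T14}; frequency 4 → {T9}. No two conflicting transmitters share a frequency.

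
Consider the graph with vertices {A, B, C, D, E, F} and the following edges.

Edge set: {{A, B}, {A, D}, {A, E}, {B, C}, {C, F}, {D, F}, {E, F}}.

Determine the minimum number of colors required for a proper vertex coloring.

3

The cycle B-C-F-E-A-B has odd length 5, so it cannot be 2-colored; at least 3 colors are needed.
One proper 3-coloring: A=red, B=blue, C=green, D=blue, E=blue, F=red. No two adjacent vertices share a color.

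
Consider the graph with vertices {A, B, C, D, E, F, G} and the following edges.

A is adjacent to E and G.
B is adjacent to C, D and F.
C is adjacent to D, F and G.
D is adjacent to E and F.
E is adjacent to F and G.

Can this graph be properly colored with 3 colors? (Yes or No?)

B, C, D, F are pairwise adjacent (a clique of size 4), so at least 4 colors are needed.
So 3 colors are not enough.

No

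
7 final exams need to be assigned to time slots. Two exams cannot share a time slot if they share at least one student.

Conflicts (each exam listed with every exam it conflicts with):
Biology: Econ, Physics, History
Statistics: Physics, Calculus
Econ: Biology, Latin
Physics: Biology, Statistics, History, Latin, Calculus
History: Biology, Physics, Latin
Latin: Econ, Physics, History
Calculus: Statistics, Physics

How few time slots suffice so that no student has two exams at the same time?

3

Statistics, Physics, Calculus all conflict with each other, so at least 3 time slots are needed.
3 time slots suffice: Biology=3, Statistics=2, Econ=1, Physics=1, History=2, Latin=3, Calculus=3. Each listed conflict is separated.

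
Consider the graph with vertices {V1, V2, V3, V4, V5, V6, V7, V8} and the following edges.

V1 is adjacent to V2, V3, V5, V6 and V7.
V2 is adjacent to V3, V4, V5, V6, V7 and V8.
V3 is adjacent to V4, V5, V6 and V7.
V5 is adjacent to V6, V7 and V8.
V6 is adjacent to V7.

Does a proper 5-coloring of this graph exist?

V1, V2, V3, V5, V6, V7 form a clique, so at least 6 colors are needed.
So 5 colors are not enough.

No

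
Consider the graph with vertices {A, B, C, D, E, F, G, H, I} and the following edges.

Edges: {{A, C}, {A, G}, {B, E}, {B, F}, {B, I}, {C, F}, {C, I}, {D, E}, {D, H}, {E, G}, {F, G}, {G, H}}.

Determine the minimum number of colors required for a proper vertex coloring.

B and F are adjacent, so at least 2 colors are needed.
One proper 2-coloring: A=2, B=1, C=1, D=1, E=2, F=2, G=1, H=2, I=2. Every edge joins two different colors.

2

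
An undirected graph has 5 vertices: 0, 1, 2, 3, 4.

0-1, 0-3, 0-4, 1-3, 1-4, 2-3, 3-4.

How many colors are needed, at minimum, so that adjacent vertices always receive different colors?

0, 1, 3, 4 are mutually adjacent (a clique of size 4), so at least 4 colors are needed.
4 colors suffice: 0=c, 1=b, 2=b, 3=a, 4=d. Every edge joins two different colors.

4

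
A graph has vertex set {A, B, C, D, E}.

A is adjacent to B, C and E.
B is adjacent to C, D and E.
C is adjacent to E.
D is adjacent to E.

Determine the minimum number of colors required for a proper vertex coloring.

A, B, C, E are mutually adjacent (a clique of size 4), so at least 4 colors are needed.
4 colors suffice: color red → {B}; color blue → {E}; color green → {C, D}; color yellow → {A}. No two adjacent vertices share a color.

4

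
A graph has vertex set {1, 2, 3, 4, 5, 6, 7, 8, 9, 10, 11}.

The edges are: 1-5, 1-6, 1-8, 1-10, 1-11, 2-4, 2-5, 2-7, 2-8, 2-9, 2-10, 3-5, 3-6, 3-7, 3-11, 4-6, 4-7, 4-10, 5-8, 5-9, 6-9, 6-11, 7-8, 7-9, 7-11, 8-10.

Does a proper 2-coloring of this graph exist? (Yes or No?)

3, 6, 11 are mutually adjacent, so at least 3 colors are needed.
So 2 colors are not enough.

No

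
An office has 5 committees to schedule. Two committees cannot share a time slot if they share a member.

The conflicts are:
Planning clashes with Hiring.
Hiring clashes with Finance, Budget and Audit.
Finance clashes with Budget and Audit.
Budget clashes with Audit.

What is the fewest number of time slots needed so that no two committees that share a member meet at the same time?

4

Hiring, Finance, Budget, Audit pairwise conflict, so at least 4 time slots are needed.
4 time slots suffice: time slot 1 → {Hiring}; time slot 2 → {Planning, Audit}; time slot 3 → {Finance}; time slot 4 → {Budget}. Every pair that conflicts lands in different time slots.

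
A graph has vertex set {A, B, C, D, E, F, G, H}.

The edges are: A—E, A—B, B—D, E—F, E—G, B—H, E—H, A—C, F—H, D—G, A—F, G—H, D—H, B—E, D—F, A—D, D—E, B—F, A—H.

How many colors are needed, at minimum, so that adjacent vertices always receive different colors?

A, B, D, E, F, H are mutually adjacent (a clique of size 6), so at least 6 colors are needed.
6 colors suffice: color 1 → {C, D}; color 2 → {A, G}; color 3 → {H}; color 4 → {E}; color 5 → {B}; color 6 → {F}. Every edge joins two different colors.

6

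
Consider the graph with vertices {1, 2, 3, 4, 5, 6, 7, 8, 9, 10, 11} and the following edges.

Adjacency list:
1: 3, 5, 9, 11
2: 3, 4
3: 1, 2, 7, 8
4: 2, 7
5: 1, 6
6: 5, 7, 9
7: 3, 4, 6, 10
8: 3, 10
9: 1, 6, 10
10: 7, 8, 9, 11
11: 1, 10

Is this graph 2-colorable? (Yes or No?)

The cycle 1-3-7-6-5-1 has odd length 5, so it cannot be 2-colored; at least 3 colors are needed.
So 2 colors are not enough.

No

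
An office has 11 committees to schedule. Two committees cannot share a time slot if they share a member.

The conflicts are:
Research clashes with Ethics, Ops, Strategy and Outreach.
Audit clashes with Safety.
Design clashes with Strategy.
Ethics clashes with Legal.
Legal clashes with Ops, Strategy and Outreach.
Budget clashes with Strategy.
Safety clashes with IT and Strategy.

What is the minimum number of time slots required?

Legal and Ops conflict, so at least 2 time slots are needed.
A valid assignment using 2 time slots: Research=2, Audit=1, Design=2, Ethics=1, Legal=2, Budget=2, Ops=1, Safety=2, IT=1, Strategy=1, Outreach=1. No two conflicting committees share a time slot.

2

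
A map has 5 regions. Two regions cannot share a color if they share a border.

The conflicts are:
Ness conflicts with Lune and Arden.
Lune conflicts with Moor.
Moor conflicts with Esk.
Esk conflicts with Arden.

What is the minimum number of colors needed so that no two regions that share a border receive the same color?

3

The cycle Esk-Moor-Lune-Ness-Arden-Esk has odd length 5, so it cannot be 2-colored; at least 3 colors are needed.
A valid assignment using 3 colors: Ness=3, Lune=1, Moor=2, Esk=1, Arden=2. Each listed conflict is separated.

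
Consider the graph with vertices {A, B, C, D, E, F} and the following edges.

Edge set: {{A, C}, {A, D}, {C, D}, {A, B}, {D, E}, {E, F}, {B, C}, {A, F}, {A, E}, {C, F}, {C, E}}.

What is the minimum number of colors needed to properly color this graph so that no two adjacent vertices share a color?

4

A, C, E, F form a clique, so at least 4 colors are needed.
4 colors suffice: color red → {C}; color blue → {A}; color green → {B, E}; color yellow → {D, F}. Every edge joins two different colors.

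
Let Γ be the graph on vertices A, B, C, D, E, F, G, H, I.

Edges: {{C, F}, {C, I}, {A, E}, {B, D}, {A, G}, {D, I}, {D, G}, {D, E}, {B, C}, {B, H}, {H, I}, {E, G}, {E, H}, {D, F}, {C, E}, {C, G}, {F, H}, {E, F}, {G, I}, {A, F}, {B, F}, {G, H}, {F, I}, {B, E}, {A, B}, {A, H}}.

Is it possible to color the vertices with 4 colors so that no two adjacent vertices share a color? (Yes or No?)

No

A, B, E, F, H are pairwise adjacent (a clique of size 5), so at least 5 colors are needed.
So 4 colors are not enough.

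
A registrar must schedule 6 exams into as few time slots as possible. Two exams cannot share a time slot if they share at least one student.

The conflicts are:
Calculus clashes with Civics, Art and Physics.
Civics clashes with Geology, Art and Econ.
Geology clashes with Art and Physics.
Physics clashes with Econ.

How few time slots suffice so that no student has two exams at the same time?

3

Civics, Geology, Art are mutually in conflict, so at least 3 time slots are needed.
3 time slots suffice: Calculus=3, Civics=1, Geology=3, Art=2, Physics=1, Econ=2. No two conflicting exams share a time slot.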